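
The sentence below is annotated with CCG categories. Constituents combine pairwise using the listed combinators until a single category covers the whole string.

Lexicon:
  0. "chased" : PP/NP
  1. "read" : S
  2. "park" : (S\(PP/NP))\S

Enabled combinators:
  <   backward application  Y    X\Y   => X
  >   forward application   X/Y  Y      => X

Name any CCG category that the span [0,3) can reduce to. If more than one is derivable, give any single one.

S

[0,3] S   <
  [0,1] "chased" : PP/NP
  [1,3] S\(PP/NP)   <
    [1,2] "read" : S
    [2,3] "park" : (S\(PP/NP))\S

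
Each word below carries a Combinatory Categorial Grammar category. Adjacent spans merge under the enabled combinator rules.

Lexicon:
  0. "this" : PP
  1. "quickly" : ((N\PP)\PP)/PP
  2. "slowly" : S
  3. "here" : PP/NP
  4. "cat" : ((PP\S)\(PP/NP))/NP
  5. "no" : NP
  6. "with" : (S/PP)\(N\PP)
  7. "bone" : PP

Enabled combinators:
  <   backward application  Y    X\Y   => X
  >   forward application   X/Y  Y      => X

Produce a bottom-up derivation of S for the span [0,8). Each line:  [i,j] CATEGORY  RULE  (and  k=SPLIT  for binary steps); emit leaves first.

[0,1] PP  lex  "this"
[1,2] ((N\PP)\PP)/PP  lex  "quickly"
[2,3] S  lex  "slowly"
[3,4] PP/NP  lex  "here"
[4,5] ((PP\S)\(PP/NP))/NP  lex  "cat"
[5,6] NP  lex  "no"
[4,6] (PP\S)\(PP/NP)  >  k=5
[3,6] PP\S  <  k=4
[2,6] PP  <  k=3
[1,6] (N\PP)\PP  >  k=2
[0,6] N\PP  <  k=1
[6,7] (S/PP)\(N\PP)  lex  "with"
[0,7] S/PP  <  k=6
[7,8] PP  lex  "bone"
[0,8] S  >  k=7

[0,8] S   >
  [0,7] S/PP   <
    [0,6] N\PP   <
      [0,1] "this" : PP
      [1,6] (N\PP)\PP   >
        [1,2] "quickly" : ((N\PP)\PP)/PP
        [2,6] PP   <
          [2,3] "slowly" : S
          [3,6] PP\S   <
            [3,4] "here" : PP/NP
            [4,6] (PP\S)\(PP/NP)   >
              [4,5] "cat" : ((PP\S)\(PP/NP))/NP
              [5,6] "no" : NP
    [6,7] "with" : (S/PP)\(N\PP)
  [7,8] "bone" : PP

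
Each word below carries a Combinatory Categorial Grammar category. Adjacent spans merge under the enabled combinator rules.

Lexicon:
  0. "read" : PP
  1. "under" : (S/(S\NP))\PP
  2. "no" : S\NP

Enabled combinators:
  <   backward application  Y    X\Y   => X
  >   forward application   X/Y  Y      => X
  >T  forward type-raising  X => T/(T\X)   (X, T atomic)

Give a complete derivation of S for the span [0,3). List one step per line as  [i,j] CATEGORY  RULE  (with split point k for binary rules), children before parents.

[0,1] PP  lex  "read"
[1,2] (S/(S\NP))\PP  lex  "under"
[0,2] S/(S\NP)  <  k=1
[2,3] S\NP  lex  "no"
[0,3] S  >  k=2

[0,3] S   >
  [0,2] S/(S\NP)   <
    [0,1] "read" : PP
    [1,2] "under" : (S/(S\NP))\PP
  [2,3] "no" : S\NP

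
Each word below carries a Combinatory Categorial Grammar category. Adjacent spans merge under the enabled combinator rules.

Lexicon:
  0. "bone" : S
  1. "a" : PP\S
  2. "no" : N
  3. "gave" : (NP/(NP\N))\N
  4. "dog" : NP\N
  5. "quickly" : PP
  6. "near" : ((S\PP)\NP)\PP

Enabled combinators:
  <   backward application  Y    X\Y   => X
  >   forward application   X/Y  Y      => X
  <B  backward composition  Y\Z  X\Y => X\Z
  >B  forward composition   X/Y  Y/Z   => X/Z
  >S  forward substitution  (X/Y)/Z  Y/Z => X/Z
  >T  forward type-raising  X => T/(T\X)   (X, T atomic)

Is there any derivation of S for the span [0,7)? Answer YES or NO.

[0,7] S   <
  [0,2] PP   <
    [0,1] "bone" : S
    [1,2] "a" : PP\S
  [2,7] S\PP   <
    [2,5] NP   >
      [2,4] NP/(NP\N)   <
        [2,3] "no" : N
        [3,4] "gave" : (NP/(NP\N))\N
      [4,5] "dog" : NP\N
    [5,7] (S\PP)\NP   <
      [5,6] "quickly" : PP
      [6,7] "near" : ((S\PP)\NP)\PP

YES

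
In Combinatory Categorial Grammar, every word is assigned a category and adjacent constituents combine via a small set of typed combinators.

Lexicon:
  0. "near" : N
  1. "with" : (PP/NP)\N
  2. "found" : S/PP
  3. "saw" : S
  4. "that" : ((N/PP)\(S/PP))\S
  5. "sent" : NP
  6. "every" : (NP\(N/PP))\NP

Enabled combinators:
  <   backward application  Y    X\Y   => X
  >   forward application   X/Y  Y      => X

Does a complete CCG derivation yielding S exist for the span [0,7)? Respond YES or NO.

NO

N (PP/NP)\N S/PP S ((N/PP)\(S/PP))\S NP (NP\(N/PP))\NP
CKY chart[0,7] = {PP}; S ∉ chart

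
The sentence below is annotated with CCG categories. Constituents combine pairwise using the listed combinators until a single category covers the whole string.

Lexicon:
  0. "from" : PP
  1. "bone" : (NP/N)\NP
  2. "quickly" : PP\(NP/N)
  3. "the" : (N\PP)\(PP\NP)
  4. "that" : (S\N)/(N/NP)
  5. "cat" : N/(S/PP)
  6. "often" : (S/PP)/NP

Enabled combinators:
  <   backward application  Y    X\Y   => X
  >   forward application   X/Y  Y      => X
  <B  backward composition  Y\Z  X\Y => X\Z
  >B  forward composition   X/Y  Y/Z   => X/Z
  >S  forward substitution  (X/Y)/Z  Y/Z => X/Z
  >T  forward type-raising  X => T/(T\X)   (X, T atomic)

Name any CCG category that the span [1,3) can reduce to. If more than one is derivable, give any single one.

PP\NP

[0,7] S   >
  [0,1] S/(S\PP)   >T
    [0,1] "from" : PP
  [1,7] S\PP   <B
    [1,4] N\PP   <
      [1,3] PP\NP   <B
        [1,2] "bone" : (NP/N)\NP
        [2,3] "quickly" : PP\(NP/N)
      [3,4] "the" : (N\PP)\(PP\NP)
    [4,7] S\N   >
      [4,5] "that" : (S\N)/(N/NP)
      [5,7] N/NP   >B
        [5,6] "cat" : N/(S/PP)
        [6,7] "often" : (S/PP)/NP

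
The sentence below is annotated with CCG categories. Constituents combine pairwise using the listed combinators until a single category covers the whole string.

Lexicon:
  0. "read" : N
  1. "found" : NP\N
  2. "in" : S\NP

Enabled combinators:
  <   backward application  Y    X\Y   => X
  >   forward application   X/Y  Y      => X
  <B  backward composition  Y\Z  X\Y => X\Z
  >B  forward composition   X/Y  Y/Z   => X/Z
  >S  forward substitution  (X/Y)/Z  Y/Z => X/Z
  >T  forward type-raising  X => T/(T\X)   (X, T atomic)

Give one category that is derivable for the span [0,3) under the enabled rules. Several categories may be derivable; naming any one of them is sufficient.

[0,3] S   <
  [0,1] "read" : N
  [1,3] S\N   <B
    [1,2] "found" : NP\N
    [2,3] "in" : S\NP

S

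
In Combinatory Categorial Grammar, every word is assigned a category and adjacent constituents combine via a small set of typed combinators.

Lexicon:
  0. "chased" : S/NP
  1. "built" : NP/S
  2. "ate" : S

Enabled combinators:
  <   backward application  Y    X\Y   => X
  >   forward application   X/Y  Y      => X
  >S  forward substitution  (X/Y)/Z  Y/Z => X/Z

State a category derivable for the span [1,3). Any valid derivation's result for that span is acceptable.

NP

[0,3] S   >
  [0,1] "chased" : S/NP
  [1,3] NP   >
    [1,2] "built" : NP/S
    [2,3] "ate" : S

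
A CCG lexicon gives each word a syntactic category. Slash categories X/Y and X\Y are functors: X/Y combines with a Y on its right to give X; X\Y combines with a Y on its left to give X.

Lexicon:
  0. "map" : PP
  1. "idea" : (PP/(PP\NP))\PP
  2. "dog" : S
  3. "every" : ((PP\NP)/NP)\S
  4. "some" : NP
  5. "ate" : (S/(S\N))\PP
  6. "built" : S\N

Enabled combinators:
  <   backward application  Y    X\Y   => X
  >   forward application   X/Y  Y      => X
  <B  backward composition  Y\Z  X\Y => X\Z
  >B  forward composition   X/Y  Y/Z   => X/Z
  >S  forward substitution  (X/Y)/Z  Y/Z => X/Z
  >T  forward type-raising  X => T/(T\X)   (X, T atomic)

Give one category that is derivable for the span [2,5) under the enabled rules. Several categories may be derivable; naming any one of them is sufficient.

[0,7] S   >
  [0,6] S/(S\N)   <
    [0,5] PP   >
      [0,2] PP/(PP\NP)   <
        [0,1] "map" : PP
        [1,2] "idea" : (PP/(PP\NP))\PP
      [2,5] PP\NP   >
        [2,4] (PP\NP)/NP   <
          [2,3] "dog" : S
          [3,4] "every" : ((PP\NP)/NP)\S
        [4,5] "some" : NP
    [5,6] "ate" : (S/(S\N))\PP
  [6,7] "built" : S\N

PP\NP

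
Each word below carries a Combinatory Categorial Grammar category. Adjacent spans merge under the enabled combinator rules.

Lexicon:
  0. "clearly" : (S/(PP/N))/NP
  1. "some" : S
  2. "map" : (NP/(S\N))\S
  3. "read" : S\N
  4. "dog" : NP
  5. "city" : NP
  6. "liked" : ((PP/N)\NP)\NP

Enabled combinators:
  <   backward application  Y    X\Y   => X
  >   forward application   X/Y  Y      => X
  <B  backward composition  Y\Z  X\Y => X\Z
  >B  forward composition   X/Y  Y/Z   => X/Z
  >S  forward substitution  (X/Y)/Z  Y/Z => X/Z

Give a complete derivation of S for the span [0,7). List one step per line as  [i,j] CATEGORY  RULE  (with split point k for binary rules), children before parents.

[0,1] (S/(PP/N))/NP  lex  "clearly"
[1,2] S  lex  "some"
[2,3] (NP/(S\N))\S  lex  "map"
[1,3] NP/(S\N)  <  k=2
[3,4] S\N  lex  "read"
[1,4] NP  >  k=3
[0,4] S/(PP/N)  >  k=1
[4,5] NP  lex  "dog"
[5,6] NP  lex  "city"
[6,7] ((PP/N)\NP)\NP  lex  "liked"
[5,7] (PP/N)\NP  <  k=6
[4,7] PP/N  <  k=5
[0,7] S  >  k=4

[0,7] S   >
  [0,4] S/(PP/N)   >
    [0,1] "clearly" : (S/(PP/N))/NP
    [1,4] NP   >
      [1,3] NP/(S\N)   <
        [1,2] "some" : S
        [2,3] "map" : (NP/(S\N))\S
      [3,4] "read" : S\N
  [4,7] PP/N   <
    [4,5] "dog" : NP
    [5,7] (PP/N)\NP   <
      [5,6] "city" : NP
      [6,7] "liked" : ((PP/N)\NP)\NP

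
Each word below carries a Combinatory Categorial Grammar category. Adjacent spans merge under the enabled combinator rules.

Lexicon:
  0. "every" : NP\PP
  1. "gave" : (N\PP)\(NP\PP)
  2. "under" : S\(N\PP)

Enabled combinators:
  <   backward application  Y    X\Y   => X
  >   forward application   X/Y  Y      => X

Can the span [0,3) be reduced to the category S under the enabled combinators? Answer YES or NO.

[0,3] S   <
  [0,2] N\PP   <
    [0,1] "every" : NP\PP
    [1,2] "gave" : (N\PP)\(NP\PP)
  [2,3] "under" : S\(N\PP)

YES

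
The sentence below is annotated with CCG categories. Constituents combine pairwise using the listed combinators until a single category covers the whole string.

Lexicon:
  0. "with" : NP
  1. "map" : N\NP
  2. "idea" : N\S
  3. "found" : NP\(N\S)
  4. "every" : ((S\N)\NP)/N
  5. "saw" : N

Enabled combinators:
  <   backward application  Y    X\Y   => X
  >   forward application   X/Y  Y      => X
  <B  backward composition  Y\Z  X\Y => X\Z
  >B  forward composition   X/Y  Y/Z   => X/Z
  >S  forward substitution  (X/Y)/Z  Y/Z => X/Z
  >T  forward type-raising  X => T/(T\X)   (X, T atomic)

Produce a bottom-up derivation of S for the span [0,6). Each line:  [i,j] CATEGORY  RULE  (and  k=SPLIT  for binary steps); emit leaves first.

[0,6] S   >
  [0,1] S/(S\NP)   >T
    [0,1] "with" : NP
  [1,6] S\NP   <B
    [1,2] "map" : N\NP
    [2,6] S\N   <
      [2,4] NP   <
        [2,3] "idea" : N\S
        [3,4] "found" : NP\(N\S)
      [4,6] (S\N)\NP   >
        [4,5] "every" : ((S\N)\NP)/N
        [5,6] "saw" : N

[0,1] NP  lex  "with"
[0,1] S/(S\NP)  >T
[1,2] N\NP  lex  "map"
[2,3] N\S  lex  "idea"
[3,4] NP\(N\S)  lex  "found"
[2,4] NP  <  k=3
[4,5] ((S\N)\NP)/N  lex  "every"
[5,6] N  lex  "saw"
[4,6] (S\N)\NP  >  k=5
[2,6] S\N  <  k=4
[1,6] S\NP  <B  k=2
[0,6] S  >  k=1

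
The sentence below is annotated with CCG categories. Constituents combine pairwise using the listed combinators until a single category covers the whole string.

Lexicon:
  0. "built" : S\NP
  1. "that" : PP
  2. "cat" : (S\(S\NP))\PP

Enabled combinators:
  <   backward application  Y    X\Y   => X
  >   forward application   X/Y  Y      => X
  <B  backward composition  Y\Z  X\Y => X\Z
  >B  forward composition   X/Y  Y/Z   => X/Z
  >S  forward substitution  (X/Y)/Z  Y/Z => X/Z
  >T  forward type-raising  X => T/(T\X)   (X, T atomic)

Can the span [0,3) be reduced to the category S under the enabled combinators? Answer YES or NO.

[0,3] S   <
  [0,1] "built" : S\NP
  [1,3] S\(S\NP)   <
    [1,2] "that" : PP
    [2,3] "cat" : (S\(S\NP))\PP

YES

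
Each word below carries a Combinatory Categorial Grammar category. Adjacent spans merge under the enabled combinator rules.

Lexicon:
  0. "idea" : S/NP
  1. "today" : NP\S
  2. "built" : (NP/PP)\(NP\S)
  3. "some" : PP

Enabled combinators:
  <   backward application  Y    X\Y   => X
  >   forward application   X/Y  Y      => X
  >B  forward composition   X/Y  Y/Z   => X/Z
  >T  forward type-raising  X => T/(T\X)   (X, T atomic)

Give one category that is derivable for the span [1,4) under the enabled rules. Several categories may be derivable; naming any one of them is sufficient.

[0,4] S   >
  [0,1] "idea" : S/NP
  [1,4] NP   >
    [1,3] NP/PP   <
      [1,2] "today" : NP\S
      [2,3] "built" : (NP/PP)\(NP\S)
    [3,4] "some" : PP

NP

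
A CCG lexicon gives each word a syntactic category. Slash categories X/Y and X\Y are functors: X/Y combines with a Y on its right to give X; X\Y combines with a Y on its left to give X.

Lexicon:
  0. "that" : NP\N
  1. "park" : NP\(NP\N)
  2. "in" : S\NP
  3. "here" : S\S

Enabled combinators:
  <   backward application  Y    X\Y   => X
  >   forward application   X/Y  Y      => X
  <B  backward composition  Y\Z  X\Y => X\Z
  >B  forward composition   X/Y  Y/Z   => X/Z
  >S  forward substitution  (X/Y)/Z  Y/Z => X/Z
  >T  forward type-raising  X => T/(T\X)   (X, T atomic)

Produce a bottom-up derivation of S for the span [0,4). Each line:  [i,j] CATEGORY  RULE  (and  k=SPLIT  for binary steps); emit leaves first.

[0,1] NP\N  lex  "that"
[1,2] NP\(NP\N)  lex  "park"
[0,2] NP  <  k=1
[2,3] S\NP  lex  "in"
[3,4] S\S  lex  "here"
[2,4] S\NP  <B  k=3
[0,4] S  <  k=2

[0,4] S   <
  [0,2] NP   <
    [0,1] "that" : NP\N
    [1,2] "park" : NP\(NP\N)
  [2,4] S\NP   <B
    [2,3] "in" : S\NP
    [3,4] "here" : S\S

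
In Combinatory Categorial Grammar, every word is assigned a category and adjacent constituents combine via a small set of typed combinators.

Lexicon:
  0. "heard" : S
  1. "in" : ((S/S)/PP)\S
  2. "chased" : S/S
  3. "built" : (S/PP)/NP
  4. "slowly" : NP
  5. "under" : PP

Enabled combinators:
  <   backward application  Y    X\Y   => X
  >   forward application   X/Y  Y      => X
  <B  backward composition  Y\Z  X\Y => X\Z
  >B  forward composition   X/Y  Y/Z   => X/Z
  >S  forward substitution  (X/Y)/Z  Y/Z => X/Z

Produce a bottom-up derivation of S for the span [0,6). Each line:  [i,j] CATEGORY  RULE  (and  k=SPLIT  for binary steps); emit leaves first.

[0,6] S   >
  [0,5] S/PP   >S
    [0,2] (S/S)/PP   <
      [0,1] "heard" : S
      [1,2] "in" : ((S/S)/PP)\S
    [2,5] S/PP   >B
      [2,3] "chased" : S/S
      [3,5] S/PP   >
        [3,4] "built" : (S/PP)/NP
        [4,5] "slowly" : NP
  [5,6] "under" : PP

[0,1] S  lex  "heard"
[1,2] ((S/S)/PP)\S  lex  "in"
[0,2] (S/S)/PP  <  k=1
[2,3] S/S  lex  "chased"
[3,4] (S/PP)/NP  lex  "built"
[4,5] NP  lex  "slowly"
[3,5] S/PP  >  k=4
[2,5] S/PP  >B  k=3
[0,5] S/PP  >S  k=2
[5,6] PP  lex  "under"
[0,6] S  >  k=5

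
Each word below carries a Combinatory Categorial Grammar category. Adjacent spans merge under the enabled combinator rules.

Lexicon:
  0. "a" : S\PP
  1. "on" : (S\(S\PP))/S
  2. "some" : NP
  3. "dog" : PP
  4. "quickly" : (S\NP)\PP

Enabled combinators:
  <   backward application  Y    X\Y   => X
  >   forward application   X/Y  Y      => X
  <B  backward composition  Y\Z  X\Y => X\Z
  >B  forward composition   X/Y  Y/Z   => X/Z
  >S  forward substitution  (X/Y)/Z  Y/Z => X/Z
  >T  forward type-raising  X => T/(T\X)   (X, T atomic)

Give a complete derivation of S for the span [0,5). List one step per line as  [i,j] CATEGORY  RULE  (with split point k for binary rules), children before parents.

[0,5] S   <
  [0,1] "a" : S\PP
  [1,5] S\(S\PP)   >
    [1,2] "on" : (S\(S\PP))/S
    [2,5] S   >
      [2,3] S/(S\NP)   >T
        [2,3] "some" : NP
      [3,5] S\NP   <
        [3,4] "dog" : PP
        [4,5] "quickly" : (S\NP)\PP

[0,1] S\PP  lex  "a"
[1,2] (S\(S\PP))/S  lex  "on"
[2,3] NP  lex  "some"
[2,3] S/(S\NP)  >T
[3,4] PP  lex  "dog"
[4,5] (S\NP)\PP  lex  "quickly"
[3,5] S\NP  <  k=4
[2,5] S  >  k=3
[1,5] S\(S\PP)  >  k=2
[0,5] S  <  k=1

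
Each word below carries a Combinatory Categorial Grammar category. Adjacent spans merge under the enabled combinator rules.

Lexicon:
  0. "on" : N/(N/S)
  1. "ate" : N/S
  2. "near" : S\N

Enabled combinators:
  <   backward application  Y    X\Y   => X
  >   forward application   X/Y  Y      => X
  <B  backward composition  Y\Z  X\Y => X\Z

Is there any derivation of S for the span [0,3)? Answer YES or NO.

[0,3] S   <
  [0,2] N   >
    [0,1] "on" : N/(N/S)
    [1,2] "ate" : N/S
  [2,3] "near" : S\N

YES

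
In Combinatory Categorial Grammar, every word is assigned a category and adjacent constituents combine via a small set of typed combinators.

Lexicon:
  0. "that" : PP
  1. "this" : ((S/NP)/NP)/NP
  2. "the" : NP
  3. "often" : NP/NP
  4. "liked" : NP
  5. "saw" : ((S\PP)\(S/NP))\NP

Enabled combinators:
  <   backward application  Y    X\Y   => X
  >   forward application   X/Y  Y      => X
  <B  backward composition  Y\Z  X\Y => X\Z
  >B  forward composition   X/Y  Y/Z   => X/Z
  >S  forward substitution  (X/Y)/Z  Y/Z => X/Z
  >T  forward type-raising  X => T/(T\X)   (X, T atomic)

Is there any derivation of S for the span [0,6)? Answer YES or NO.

[0,6] S   <
  [0,1] "that" : PP
  [1,6] S\PP   <
    [1,4] S/NP   >S
      [1,3] (S/NP)/NP   >
        [1,2] "this" : ((S/NP)/NP)/NP
        [2,3] "the" : NP
      [3,4] "often" : NP/NP
    [4,6] (S\PP)\(S/NP)   <
      [4,5] "liked" : NP
      [5,6] "saw" : ((S\PP)\(S/NP))\NP

YES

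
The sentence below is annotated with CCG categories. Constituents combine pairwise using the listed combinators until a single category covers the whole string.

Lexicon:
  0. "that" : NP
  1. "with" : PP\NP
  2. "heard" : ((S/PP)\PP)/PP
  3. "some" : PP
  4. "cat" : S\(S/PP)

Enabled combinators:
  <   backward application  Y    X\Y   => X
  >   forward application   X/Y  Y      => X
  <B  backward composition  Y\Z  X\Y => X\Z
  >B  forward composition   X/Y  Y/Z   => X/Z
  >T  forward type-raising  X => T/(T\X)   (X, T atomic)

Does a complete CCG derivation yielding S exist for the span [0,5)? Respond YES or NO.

YES

[0,5] S   <
  [0,2] PP   <
    [0,1] "that" : NP
    [1,2] "with" : PP\NP
  [2,5] S\PP   <B
    [2,4] (S/PP)\PP   >
      [2,3] "heard" : ((S/PP)\PP)/PP
      [3,4] "some" : PP
    [4,5] "cat" : S\(S/PP)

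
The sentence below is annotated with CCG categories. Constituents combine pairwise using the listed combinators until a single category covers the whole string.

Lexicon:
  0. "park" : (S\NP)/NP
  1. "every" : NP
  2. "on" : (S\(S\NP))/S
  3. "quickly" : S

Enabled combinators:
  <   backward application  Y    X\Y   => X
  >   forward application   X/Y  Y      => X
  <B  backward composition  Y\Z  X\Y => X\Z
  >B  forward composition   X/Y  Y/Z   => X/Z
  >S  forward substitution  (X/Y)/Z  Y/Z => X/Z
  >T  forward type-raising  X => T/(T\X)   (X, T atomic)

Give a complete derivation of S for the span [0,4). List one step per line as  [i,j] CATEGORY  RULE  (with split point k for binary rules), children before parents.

[0,1] (S\NP)/NP  lex  "park"
[1,2] NP  lex  "every"
[0,2] S\NP  >  k=1
[2,3] (S\(S\NP))/S  lex  "on"
[3,4] S  lex  "quickly"
[2,4] S\(S\NP)  >  k=3
[0,4] S  <  k=2

[0,4] S   <
  [0,2] S\NP   >
    [0,1] "park" : (S\NP)/NP
    [1,2] "every" : NP
  [2,4] S\(S\NP)   >
    [2,3] "on" : (S\(S\NP))/S
    [3,4] "quickly" : S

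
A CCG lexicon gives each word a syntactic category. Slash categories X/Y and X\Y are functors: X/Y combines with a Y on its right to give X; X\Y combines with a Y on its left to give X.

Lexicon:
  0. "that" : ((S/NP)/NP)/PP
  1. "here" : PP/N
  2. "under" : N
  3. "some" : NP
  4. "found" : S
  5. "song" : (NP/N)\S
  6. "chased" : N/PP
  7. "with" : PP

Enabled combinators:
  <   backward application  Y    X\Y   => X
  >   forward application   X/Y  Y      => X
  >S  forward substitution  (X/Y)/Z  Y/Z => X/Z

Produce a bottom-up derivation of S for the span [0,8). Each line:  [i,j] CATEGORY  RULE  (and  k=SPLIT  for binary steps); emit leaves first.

[0,8] S   >
  [0,4] S/NP   >
    [0,3] (S/NP)/NP   >
      [0,1] "that" : ((S/NP)/NP)/PP
      [1,3] PP   >
        [1,2] "here" : PP/N
        [2,3] "under" : N
    [3,4] "some" : NP
  [4,8] NP   >
    [4,6] NP/N   <
      [4,5] "found" : S
      [5,6] "song" : (NP/N)\S
    [6,8] N   >
      [6,7] "chased" : N/PP
      [7,8] "with" : PP

[0,1] ((S/NP)/NP)/PP  lex  "that"
[1,2] PP/N  lex  "here"
[2,3] N  lex  "under"
[1,3] PP  >  k=2
[0,3] (S/NP)/NP  >  k=1
[3,4] NP  lex  "some"
[0,4] S/NP  >  k=3
[4,5] S  lex  "found"
[5,6] (NP/N)\S  lex  "song"
[4,6] NP/N  <  k=5
[6,7] N/PP  lex  "chased"
[7,8] PP  lex  "with"
[6,8] N  >  k=7
[4,8] NP  >  k=6
[0,8] S  >  k=4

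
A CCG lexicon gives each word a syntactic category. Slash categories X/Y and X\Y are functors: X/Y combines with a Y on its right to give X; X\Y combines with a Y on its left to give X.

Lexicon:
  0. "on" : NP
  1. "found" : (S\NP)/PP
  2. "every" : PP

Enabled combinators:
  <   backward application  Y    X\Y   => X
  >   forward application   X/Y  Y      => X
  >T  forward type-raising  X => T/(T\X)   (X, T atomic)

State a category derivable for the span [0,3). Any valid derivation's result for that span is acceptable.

[0,3] S   >
  [0,1] S/(S\NP)   >T
    [0,1] "on" : NP
  [1,3] S\NP   >
    [1,2] "found" : (S\NP)/PP
    [2,3] "every" : PP

S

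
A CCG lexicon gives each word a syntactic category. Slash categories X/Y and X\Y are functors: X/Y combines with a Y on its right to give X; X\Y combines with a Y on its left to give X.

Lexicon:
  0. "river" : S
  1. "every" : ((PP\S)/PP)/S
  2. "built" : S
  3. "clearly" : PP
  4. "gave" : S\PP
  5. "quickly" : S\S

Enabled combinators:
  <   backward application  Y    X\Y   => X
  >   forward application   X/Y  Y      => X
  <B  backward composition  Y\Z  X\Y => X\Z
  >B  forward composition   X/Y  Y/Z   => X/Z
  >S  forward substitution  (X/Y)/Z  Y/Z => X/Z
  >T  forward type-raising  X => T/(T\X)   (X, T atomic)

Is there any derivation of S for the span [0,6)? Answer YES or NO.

YES

[0,6] S   <
  [0,4] PP   <
    [0,1] "river" : S
    [1,4] PP\S   >
      [1,3] (PP\S)/PP   >
        [1,2] "every" : ((PP\S)/PP)/S
        [2,3] "built" : S
      [3,4] "clearly" : PP
  [4,6] S\PP   <B
    [4,5] "gave" : S\PP
    [5,6] "quickly" : S\S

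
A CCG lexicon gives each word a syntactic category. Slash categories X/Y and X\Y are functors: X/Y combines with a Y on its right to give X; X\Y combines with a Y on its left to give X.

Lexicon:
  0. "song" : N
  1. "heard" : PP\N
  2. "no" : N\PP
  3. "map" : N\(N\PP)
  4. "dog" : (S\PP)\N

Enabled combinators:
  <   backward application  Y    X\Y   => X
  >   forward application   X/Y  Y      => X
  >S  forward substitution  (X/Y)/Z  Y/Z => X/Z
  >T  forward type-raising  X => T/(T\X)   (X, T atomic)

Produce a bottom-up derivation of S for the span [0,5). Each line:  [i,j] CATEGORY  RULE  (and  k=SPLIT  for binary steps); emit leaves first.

[0,5] S   <
  [0,2] PP   >
    [0,1] PP/(PP\N)   >T
      [0,1] "song" : N
    [1,2] "heard" : PP\N
  [2,5] S\PP   <
    [2,4] N   <
      [2,3] "no" : N\PP
      [3,4] "map" : N\(N\PP)
    [4,5] "dog" : (S\PP)\N

[0,1] N  lex  "song"
[0,1] PP/(PP\N)  >T
[1,2] PP\N  lex  "heard"
[0,2] PP  >  k=1
[2,3] N\PP  lex  "no"
[3,4] N\(N\PP)  lex  "map"
[2,4] N  <  k=3
[4,5] (S\PP)\N  lex  "dog"
[2,5] S\PP  <  k=4
[0,5] S  <  k=2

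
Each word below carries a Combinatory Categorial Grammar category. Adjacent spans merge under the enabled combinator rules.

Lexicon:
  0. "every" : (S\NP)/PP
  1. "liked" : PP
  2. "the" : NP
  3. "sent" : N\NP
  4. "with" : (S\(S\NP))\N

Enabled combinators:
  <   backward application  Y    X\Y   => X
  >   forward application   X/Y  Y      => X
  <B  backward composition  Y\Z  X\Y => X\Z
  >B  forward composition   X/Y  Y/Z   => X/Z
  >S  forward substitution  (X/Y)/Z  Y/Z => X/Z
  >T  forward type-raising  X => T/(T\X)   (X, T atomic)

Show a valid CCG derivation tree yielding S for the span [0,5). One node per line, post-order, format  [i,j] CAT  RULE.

[0,5] S   <
  [0,2] S\NP   >
    [0,1] "every" : (S\NP)/PP
    [1,2] "liked" : PP
  [2,5] S\(S\NP)   <
    [2,4] N   >
      [2,3] N/(N\NP)   >T
        [2,3] "the" : NP
      [3,4] "sent" : N\NP
    [4,5] "with" : (S\(S\NP))\N

[0,1] (S\NP)/PP  lex  "every"
[1,2] PP  lex  "liked"
[0,2] S\NP  >  k=1
[2,3] NP  lex  "the"
[2,3] N/(N\NP)  >T
[3,4] N\NP  lex  "sent"
[2,4] N  >  k=3
[4,5] (S\(S\NP))\N  lex  "with"
[2,5] S\(S\NP)  <  k=4
[0,5] S  <  k=2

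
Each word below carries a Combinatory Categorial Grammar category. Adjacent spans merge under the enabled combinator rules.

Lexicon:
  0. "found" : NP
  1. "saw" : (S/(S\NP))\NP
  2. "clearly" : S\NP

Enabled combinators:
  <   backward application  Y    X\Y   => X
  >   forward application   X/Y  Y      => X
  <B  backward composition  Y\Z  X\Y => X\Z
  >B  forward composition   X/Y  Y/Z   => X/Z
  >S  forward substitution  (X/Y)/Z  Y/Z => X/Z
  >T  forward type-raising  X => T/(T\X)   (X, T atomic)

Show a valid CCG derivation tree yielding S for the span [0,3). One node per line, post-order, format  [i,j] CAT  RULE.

[0,1] NP  lex  "found"
[1,2] (S/(S\NP))\NP  lex  "saw"
[0,2] S/(S\NP)  <  k=1
[2,3] S\NP  lex  "clearly"
[0,3] S  >  k=2

[0,3] S   >
  [0,2] S/(S\NP)   <
    [0,1] "found" : NP
    [1,2] "saw" : (S/(S\NP))\NP
  [2,3] "clearly" : S\NP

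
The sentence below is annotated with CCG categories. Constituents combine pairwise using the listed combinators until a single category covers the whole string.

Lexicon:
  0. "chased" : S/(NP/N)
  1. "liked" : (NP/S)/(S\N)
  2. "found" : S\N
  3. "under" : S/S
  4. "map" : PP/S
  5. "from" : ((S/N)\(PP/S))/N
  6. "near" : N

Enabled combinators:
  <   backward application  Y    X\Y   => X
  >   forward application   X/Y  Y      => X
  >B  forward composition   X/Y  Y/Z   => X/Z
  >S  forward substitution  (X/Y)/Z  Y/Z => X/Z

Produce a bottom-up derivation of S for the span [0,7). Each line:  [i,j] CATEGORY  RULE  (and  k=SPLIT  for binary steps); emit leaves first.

[0,1] S/(NP/N)  lex  "chased"
[1,2] (NP/S)/(S\N)  lex  "liked"
[2,3] S\N  lex  "found"
[1,3] NP/S  >  k=2
[3,4] S/S  lex  "under"
[1,4] NP/S  >B  k=3
[4,5] PP/S  lex  "map"
[5,6] ((S/N)\(PP/S))/N  lex  "from"
[6,7] N  lex  "near"
[5,7] (S/N)\(PP/S)  >  k=6
[4,7] S/N  <  k=5
[1,7] NP/N  >B  k=4
[0,7] S  >  k=1

[0,7] S   >
  [0,1] "chased" : S/(NP/N)
  [1,7] NP/N   >B
    [1,4] NP/S   >B
      [1,3] NP/S   >
        [1,2] "liked" : (NP/S)/(S\N)
        [2,3] "found" : S\N
      [3,4] "under" : S/S
    [4,7] S/N   <
      [4,5] "map" : PP/S
      [5,7] (S/N)\(PP/S)   >
        [5,6] "from" : ((S/N)\(PP/S))/N
        [6,7] "near" : N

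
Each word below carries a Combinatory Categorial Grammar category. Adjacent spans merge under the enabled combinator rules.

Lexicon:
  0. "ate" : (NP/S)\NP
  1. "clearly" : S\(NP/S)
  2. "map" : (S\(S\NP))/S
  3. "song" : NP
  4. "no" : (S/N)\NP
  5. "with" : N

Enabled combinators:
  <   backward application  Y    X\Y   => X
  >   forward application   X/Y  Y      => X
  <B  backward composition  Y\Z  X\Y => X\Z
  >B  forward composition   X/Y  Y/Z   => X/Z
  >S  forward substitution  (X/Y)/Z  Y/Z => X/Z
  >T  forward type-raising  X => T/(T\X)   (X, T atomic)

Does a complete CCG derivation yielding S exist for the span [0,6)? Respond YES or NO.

[0,6] S   <
  [0,2] S\NP   <B
    [0,1] "ate" : (NP/S)\NP
    [1,2] "clearly" : S\(NP/S)
  [2,6] S\(S\NP)   >
    [2,3] "map" : (S\(S\NP))/S
    [3,6] S   >
      [3,5] S/N   <
        [3,4] "song" : NP
        [4,5] "no" : (S/N)\NP
      [5,6] "with" : N

YES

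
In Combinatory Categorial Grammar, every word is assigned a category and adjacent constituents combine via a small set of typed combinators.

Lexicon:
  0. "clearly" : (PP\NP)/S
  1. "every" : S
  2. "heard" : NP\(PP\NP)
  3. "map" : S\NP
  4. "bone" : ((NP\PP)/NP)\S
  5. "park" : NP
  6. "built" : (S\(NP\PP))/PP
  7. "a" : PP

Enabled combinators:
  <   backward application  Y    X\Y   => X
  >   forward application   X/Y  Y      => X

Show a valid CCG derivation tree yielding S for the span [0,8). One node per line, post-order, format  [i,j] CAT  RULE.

[0,1] (PP\NP)/S  lex  "clearly"
[1,2] S  lex  "every"
[0,2] PP\NP  >  k=1
[2,3] NP\(PP\NP)  lex  "heard"
[0,3] NP  <  k=2
[3,4] S\NP  lex  "map"
[0,4] S  <  k=3
[4,5] ((NP\PP)/NP)\S  lex  "bone"
[0,5] (NP\PP)/NP  <  k=4
[5,6] NP  lex  "park"
[0,6] NP\PP  >  k=5
[6,7] (S\(NP\PP))/PP  lex  "built"
[7,8] PP  lex  "a"
[6,8] S\(NP\PP)  >  k=7
[0,8] S  <  k=6

[0,8] S   <
  [0,6] NP\PP   >
    [0,5] (NP\PP)/NP   <
      [0,4] S   <
        [0,3] NP   <
          [0,2] PP\NP   >
            [0,1] "clearly" : (PP\NP)/S
            [1,2] "every" : S
          [2,3] "heard" : NP\(PP\NP)
        [3,4] "map" : S\NP
      [4,5] "bone" : ((NP\PP)/NP)\S
    [5,6] "park" : NP
  [6,8] S\(NP\PP)   >
    [6,7] "built" : (S\(NP\PP))/PP
    [7,8] "a" : PP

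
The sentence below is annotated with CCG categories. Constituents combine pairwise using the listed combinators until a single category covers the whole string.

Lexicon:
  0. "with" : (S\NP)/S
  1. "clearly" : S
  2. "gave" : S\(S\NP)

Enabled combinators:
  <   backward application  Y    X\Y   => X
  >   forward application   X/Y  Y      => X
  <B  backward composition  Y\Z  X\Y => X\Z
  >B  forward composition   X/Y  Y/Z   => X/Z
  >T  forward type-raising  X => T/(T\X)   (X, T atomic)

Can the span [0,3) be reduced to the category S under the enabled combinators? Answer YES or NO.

[0,3] S   <
  [0,2] S\NP   >
    [0,1] "with" : (S\NP)/S
    [1,2] "clearly" : S
  [2,3] "gave" : S\(S\NP)

YES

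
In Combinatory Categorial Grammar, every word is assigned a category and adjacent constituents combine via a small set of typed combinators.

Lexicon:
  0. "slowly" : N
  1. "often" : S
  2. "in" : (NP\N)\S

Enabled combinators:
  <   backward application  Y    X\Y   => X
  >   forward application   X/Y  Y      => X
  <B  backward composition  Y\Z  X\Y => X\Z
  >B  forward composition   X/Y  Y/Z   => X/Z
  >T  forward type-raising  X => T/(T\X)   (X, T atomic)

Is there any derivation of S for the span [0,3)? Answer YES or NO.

NO

N S (NP\N)\S
CKY chart[0,3] = {N/(N\NP), NP, NP/(NP\NP), PP/(PP\NP), S/(S\NP)}; S ∉ chart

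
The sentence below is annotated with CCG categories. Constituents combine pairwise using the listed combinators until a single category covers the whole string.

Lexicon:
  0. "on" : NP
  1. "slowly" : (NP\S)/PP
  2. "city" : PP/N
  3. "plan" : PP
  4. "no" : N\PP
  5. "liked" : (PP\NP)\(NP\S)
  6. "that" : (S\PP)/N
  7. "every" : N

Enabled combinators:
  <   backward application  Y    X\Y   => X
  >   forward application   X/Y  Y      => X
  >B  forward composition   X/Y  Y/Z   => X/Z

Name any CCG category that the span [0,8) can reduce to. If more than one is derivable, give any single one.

[0,8] S   <
  [0,6] PP   <
    [0,1] "on" : NP
    [1,6] PP\NP   <
      [1,5] NP\S   >
        [1,2] "slowly" : (NP\S)/PP
        [2,5] PP   >
          [2,3] "city" : PP/N
          [3,5] N   <
            [3,4] "plan" : PP
            [4,5] "no" : N\PP
      [5,6] "liked" : (PP\NP)\(NP\S)
  [6,8] S\PP   >
    [6,7] "that" : (S\PP)/N
    [7,8] "every" : N

S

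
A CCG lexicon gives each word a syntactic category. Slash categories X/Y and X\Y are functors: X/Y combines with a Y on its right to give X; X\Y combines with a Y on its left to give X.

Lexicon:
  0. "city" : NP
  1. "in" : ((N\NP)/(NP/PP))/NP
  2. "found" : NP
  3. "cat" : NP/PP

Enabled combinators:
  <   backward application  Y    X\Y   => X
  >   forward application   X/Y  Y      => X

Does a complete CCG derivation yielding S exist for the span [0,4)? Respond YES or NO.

NP ((N\NP)/(NP/PP))/NP NP NP/PP
CKY chart[0,4] = {N}; S ∉ chart

NO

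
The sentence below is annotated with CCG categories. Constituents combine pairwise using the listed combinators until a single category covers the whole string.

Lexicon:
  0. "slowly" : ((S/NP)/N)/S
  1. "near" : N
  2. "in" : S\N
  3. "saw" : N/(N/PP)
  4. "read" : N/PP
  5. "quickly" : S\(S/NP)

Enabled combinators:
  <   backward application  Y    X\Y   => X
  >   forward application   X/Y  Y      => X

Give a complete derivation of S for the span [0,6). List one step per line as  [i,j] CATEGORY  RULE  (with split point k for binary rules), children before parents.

[0,1] ((S/NP)/N)/S  lex  "slowly"
[1,2] N  lex  "near"
[2,3] S\N  lex  "in"
[1,3] S  <  k=2
[0,3] (S/NP)/N  >  k=1
[3,4] N/(N/PP)  lex  "saw"
[4,5] N/PP  lex  "read"
[3,5] N  >  k=4
[0,5] S/NP  >  k=3
[5,6] S\(S/NP)  lex  "quickly"
[0,6] S  <  k=5

[0,6] S   <
  [0,5] S/NP   >
    [0,3] (S/NP)/N   >
      [0,1] "slowly" : ((S/NP)/N)/S
      [1,3] S   <
        [1,2] "near" : N
        [2,3] "in" : S\N
    [3,5] N   >
      [3,4] "saw" : N/(N/PP)
      [4,5] "read" : N/PP
  [5,6] "quickly" : S\(S/NP)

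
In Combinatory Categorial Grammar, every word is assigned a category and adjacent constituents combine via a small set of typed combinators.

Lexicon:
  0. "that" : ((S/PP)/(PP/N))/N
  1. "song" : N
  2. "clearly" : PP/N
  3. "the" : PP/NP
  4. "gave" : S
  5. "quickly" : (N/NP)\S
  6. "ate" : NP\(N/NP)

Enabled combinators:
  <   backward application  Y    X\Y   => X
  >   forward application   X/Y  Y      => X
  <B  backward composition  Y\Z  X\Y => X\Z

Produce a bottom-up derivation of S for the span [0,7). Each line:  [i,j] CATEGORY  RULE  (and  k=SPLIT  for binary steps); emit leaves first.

[0,7] S   >
  [0,3] S/PP   >
    [0,2] (S/PP)/(PP/N)   >
      [0,1] "that" : ((S/PP)/(PP/N))/N
      [1,2] "song" : N
    [2,3] "clearly" : PP/N
  [3,7] PP   >
    [3,4] "the" : PP/NP
    [4,7] NP   <
      [4,6] N/NP   <
        [4,5] "gave" : S
        [5,6] "quickly" : (N/NP)\S
      [6,7] "ate" : NP\(N/NP)

[0,1] ((S/PP)/(PP/N))/N  lex  "that"
[1,2] N  lex  "song"
[0,2] (S/PP)/(PP/N)  >  k=1
[2,3] PP/N  lex  "clearly"
[0,3] S/PP  >  k=2
[3,4] PP/NP  lex  "the"
[4,5] S  lex  "gave"
[5,6] (N/NP)\S  lex  "quickly"
[4,6] N/NP  <  k=5
[6,7] NP\(N/NP)  lex  "ate"
[4,7] NP  <  k=6
[3,7] PP  >  k=4
[0,7] S  >  k=3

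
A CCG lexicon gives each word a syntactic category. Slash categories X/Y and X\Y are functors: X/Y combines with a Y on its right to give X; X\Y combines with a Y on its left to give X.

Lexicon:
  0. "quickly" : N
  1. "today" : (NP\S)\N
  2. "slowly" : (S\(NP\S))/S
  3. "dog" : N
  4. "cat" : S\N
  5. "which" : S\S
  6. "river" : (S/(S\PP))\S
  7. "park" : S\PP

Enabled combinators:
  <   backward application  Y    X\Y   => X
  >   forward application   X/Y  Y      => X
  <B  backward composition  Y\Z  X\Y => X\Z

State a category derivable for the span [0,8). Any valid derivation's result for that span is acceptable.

[0,8] S   <
  [0,2] NP\S   <
    [0,1] "quickly" : N
    [1,2] "today" : (NP\S)\N
  [2,8] S\(NP\S)   >
    [2,3] "slowly" : (S\(NP\S))/S
    [3,8] S   >
      [3,7] S/(S\PP)   <
        [3,6] S   <
          [3,4] "dog" : N
          [4,6] S\N   <B
            [4,5] "cat" : S\N
            [5,6] "which" : S\S
        [6,7] "river" : (S/(S\PP))\S
      [7,8] "park" : S\PP

S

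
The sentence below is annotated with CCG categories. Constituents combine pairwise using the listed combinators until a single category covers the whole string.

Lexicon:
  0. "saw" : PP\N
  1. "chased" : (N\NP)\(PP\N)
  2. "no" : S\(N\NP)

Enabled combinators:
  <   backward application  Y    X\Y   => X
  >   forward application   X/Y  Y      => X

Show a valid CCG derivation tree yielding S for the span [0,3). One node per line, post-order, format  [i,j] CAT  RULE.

[0,1] PP\N  lex  "saw"
[1,2] (N\NP)\(PP\N)  lex  "chased"
[0,2] N\NP  <  k=1
[2,3] S\(N\NP)  lex  "no"
[0,3] S  <  k=2

[0,3] S   <
  [0,2] N\NP   <
    [0,1] "saw" : PP\N
    [1,2] "chased" : (N\NP)\(PP\N)
  [2,3] "no" : S\(N\NP)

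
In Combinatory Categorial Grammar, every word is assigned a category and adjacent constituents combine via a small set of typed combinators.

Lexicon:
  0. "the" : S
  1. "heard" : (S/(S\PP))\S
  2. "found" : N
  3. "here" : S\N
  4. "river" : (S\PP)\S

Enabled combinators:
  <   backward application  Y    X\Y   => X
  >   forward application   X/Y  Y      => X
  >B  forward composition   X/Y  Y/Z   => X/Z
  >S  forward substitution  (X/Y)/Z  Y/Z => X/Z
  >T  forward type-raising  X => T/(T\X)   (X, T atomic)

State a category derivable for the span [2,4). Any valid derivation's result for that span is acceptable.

[0,5] S   >
  [0,2] S/(S\PP)   <
    [0,1] "the" : S
    [1,2] "heard" : (S/(S\PP))\S
  [2,5] S\PP   <
    [2,4] S   >
      [2,3] S/(S\N)   >T
        [2,3] "found" : N
      [3,4] "here" : S\N
    [4,5] "river" : (S\PP)\S

S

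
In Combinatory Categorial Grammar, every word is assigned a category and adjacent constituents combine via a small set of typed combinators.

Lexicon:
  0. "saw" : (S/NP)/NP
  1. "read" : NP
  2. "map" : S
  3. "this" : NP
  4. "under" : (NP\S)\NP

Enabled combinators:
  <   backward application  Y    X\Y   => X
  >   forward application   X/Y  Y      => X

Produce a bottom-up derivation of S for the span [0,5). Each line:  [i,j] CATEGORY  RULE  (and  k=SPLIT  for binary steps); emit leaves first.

[0,5] S   >
  [0,2] S/NP   >
    [0,1] "saw" : (S/NP)/NP
    [1,2] "read" : NP
  [2,5] NP   <
    [2,3] "map" : S
    [3,5] NP\S   <
      [3,4] "this" : NP
      [4,5] "under" : (NP\S)\NP

[0,1] (S/NP)/NP  lex  "saw"
[1,2] NP  lex  "read"
[0,2] S/NP  >  k=1
[2,3] S  lex  "map"
[3,4] NP  lex  "this"
[4,5] (NP\S)\NP  lex  "under"
[3,5] NP\S  <  k=4
[2,5] NP  <  k=3
[0,5] S  >  k=2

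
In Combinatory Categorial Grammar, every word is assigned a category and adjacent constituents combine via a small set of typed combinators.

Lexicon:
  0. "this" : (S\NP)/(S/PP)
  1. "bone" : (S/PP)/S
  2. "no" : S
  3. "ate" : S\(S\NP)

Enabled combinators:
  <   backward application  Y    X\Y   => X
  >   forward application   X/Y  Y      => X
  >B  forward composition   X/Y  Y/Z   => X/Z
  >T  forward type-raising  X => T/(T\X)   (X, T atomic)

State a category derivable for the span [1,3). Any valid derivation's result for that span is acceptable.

[0,4] S   <
  [0,3] S\NP   >
    [0,1] "this" : (S\NP)/(S/PP)
    [1,3] S/PP   >
      [1,2] "bone" : (S/PP)/S
      [2,3] "no" : S
  [3,4] "ate" : S\(S\NP)

S/PP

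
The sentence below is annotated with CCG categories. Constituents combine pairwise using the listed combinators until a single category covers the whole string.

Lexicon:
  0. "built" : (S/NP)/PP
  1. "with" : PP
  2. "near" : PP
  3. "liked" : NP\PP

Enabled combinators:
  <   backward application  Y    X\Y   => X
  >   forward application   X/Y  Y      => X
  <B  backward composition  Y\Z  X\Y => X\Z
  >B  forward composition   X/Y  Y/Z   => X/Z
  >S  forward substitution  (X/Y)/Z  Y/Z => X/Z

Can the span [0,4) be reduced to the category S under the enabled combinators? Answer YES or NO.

[0,4] S   >
  [0,2] S/NP   >
    [0,1] "built" : (S/NP)/PP
    [1,2] "with" : PP
  [2,4] NP   <
    [2,3] "near" : PP
    [3,4] "liked" : NP\PP

YES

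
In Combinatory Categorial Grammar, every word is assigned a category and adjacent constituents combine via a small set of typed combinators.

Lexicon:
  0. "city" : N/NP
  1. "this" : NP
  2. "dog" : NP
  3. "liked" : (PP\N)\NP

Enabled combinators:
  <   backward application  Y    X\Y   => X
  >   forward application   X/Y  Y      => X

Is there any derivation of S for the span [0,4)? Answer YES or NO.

N/NP NP NP (PP\N)\NP
CKY chart[0,4] = {PP}; S ∉ chart

NO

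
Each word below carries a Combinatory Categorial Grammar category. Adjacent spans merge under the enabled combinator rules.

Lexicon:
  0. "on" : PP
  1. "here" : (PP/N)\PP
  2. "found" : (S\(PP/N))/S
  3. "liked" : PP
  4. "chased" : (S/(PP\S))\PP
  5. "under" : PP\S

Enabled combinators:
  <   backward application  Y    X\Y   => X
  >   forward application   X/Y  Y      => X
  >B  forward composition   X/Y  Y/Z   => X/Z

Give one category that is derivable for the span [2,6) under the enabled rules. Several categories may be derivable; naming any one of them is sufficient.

S\(PP/N)

[0,6] S   <
  [0,2] PP/N   <
    [0,1] "on" : PP
    [1,2] "here" : (PP/N)\PP
  [2,6] S\(PP/N)   >
    [2,3] "found" : (S\(PP/N))/S
    [3,6] S   >
      [3,5] S/(PP\S)   <
        [3,4] "liked" : PP
        [4,5] "chased" : (S/(PP\S))\PP
      [5,6] "under" : PP\S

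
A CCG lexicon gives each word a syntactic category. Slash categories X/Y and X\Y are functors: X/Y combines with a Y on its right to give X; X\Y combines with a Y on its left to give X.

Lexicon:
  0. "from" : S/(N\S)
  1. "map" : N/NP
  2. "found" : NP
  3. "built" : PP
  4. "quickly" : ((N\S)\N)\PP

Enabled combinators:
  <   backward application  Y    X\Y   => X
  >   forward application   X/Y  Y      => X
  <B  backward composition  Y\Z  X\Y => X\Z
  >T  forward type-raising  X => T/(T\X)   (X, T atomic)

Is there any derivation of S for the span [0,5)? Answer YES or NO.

[0,5] S   >
  [0,1] "from" : S/(N\S)
  [1,5] N\S   <
    [1,3] N   >
      [1,2] "map" : N/NP
      [2,3] "found" : NP
    [3,5] (N\S)\N   <
      [3,4] "built" : PP
      [4,5] "quickly" : ((N\S)\N)\PP

YES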